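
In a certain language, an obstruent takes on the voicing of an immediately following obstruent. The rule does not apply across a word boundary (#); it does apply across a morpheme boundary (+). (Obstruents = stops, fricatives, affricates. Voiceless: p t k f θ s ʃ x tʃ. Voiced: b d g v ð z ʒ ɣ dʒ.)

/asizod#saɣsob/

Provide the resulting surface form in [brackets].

/ɣ/ before /s/ (voiceless) → [x]

[asizod#saxsob]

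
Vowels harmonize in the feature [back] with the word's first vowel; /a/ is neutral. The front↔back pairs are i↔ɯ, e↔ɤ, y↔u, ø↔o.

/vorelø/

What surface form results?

/e/ harmonizes with /o/ ([+back]) → [ɤ]
/ø/ harmonizes with /o/ ([+back]) → [o]

[vorɤlo]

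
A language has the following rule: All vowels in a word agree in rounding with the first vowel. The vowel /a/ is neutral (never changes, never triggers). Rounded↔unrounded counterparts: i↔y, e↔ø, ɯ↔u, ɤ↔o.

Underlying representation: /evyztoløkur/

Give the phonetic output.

/y/ harmonizes with /e/ ([-round]) → [i]
/o/ harmonizes with /e/ ([-round]) → [ɤ]
/ø/ harmonizes with /e/ ([-round]) → [e]
/u/ harmonizes with /e/ ([-round]) → [ɯ]

[eviztɤlekɯr]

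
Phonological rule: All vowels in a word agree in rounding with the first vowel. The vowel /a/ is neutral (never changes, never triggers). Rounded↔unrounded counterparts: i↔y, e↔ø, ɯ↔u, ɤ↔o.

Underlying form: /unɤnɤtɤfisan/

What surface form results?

/ɤ/ harmonizes with /u/ ([+round]) → [o]
/ɤ/ harmonizes with /u/ ([+round]) → [o]
/ɤ/ harmonizes with /u/ ([+round]) → [o]
/i/ harmonizes with /u/ ([+round]) → [y]

[unonotofysan]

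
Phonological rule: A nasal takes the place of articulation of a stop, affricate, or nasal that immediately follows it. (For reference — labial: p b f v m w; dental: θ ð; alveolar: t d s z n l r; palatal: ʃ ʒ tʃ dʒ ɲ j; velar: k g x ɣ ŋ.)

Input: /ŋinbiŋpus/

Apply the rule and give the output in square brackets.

[ŋimbimpus]

/n/ before /b/ (labial) → [m]
/ŋ/ before /p/ (labial) → [m]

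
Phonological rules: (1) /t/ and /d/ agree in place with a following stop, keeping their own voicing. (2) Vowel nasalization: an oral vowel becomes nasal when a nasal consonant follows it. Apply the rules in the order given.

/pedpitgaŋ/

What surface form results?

[pebpikgãŋ]

Rule 1: /d/ before /p/ (labial) → [b]
Rule 1: /t/ before /g/ (velar) → [k]
After rule 1: pebpikgaŋ
Rule 2: /a/ before nasal /ŋ/ → [ã]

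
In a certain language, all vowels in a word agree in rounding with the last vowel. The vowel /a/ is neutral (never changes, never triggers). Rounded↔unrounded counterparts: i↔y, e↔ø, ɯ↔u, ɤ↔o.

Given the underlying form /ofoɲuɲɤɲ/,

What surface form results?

/o/ harmonizes with /ɤ/ ([-round]) → [ɤ]
/o/ harmonizes with /ɤ/ ([-round]) → [ɤ]
/u/ harmonizes with /ɤ/ ([-round]) → [ɯ]

[ɤfɤɲɯɲɤɲ]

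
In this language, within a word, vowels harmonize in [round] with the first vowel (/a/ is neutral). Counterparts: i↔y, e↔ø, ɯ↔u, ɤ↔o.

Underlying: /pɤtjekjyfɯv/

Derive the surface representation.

/y/ harmonizes with /ɤ/ ([-round]) → [i]

[pɤtjekjifɯv]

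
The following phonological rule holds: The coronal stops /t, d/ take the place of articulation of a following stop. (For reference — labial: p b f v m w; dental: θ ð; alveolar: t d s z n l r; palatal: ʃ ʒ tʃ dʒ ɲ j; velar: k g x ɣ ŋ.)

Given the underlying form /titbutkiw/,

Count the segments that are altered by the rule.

/t/ before /b/ (labial) → [p]
/t/ before /k/ (velar) → [k]
2 segments change.

2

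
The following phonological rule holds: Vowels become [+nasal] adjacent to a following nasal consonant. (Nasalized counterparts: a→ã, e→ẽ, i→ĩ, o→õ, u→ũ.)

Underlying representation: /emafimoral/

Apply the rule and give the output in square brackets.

[ẽmafĩmoral]

/e/ before nasal /m/ → [ẽ]
/i/ before nasal /m/ → [ĩ]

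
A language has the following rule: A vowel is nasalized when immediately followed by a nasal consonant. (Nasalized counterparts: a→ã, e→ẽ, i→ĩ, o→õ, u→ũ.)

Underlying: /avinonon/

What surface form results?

/i/ before nasal /n/ → [ĩ]
/o/ before nasal /n/ → [õ]
/o/ before nasal /n/ → [õ]

[avĩnõnõn]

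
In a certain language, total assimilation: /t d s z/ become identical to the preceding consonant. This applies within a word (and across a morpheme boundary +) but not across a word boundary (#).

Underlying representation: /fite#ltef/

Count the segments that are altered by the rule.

1

/t/ after /l/ → [l] (total assimilation)
1 segment changes.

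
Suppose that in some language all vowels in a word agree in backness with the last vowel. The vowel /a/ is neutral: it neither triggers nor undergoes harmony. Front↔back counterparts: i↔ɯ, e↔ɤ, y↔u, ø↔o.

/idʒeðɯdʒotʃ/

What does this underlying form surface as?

/i/ harmonizes with /o/ ([+back]) → [ɯ]
/e/ harmonizes with /o/ ([+back]) → [ɤ]

[ɯdʒɤðɯdʒotʃ]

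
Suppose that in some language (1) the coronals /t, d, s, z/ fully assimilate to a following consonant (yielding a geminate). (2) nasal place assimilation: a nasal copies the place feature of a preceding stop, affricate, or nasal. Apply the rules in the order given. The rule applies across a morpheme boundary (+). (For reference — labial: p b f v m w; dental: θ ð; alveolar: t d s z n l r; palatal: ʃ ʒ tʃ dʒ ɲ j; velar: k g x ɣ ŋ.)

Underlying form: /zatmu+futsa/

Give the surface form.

Rule 1: /t/ before /m/ → [m] (total assimilation)
Rule 1: /t/ before /s/ → [s] (total assimilation)
After rule 1: zammu+fussa
Rule 2: no segment meets the rule's conditions; no change.

[zammu+fussa]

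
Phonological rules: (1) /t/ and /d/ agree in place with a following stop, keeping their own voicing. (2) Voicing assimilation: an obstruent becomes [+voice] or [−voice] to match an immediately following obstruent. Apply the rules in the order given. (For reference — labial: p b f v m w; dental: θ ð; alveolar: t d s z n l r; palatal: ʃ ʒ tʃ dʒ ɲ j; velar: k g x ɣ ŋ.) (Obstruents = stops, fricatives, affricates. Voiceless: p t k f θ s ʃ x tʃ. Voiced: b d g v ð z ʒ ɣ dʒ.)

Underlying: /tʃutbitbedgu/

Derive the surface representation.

Rule 1: /t/ before /b/ (labial) → [p]
Rule 1: /t/ before /b/ (labial) → [p]
Rule 1: /d/ before /g/ (velar) → [g]
After rule 1: tʃupbipbeggu
Rule 2: /p/ before /b/ (voiced) → [b]
Rule 2: /p/ before /b/ (voiced) → [b]

[tʃubbibbeggu]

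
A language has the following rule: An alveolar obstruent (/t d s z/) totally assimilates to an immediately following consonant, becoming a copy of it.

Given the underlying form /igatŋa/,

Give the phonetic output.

[igaŋŋa]

/t/ before /ŋ/ → [ŋ] (total assimilation)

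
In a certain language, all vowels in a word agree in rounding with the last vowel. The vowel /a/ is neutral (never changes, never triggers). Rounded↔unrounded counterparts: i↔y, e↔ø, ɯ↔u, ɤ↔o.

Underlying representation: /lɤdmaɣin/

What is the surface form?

no segment meets the rule's conditions; no change.

[lɤdmaɣin]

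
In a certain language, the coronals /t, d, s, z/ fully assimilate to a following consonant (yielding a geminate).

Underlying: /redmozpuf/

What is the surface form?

[remmoppuf]

/d/ before /m/ → [m] (total assimilation)
/z/ before /p/ → [p] (total assimilation)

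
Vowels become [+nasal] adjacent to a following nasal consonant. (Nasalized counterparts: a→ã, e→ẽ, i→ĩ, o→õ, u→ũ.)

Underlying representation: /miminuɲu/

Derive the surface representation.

/i/ before nasal /m/ → [ĩ]
/i/ before nasal /n/ → [ĩ]
/u/ before nasal /ɲ/ → [ũ]

[mĩmĩnũɲu]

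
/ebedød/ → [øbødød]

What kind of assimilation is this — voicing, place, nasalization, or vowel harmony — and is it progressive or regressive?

vowel harmony, regressive

/e/→[ø] /e/→[ø].
Vowels agree with the last vowel, so the harmony is regressive.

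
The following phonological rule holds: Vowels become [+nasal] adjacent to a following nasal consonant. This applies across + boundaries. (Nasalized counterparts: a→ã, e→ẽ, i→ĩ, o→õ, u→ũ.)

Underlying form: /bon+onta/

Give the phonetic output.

/o/ before nasal /n/ → [õ]
/o/ before nasal /n/ → [õ]

[bõn+õnta]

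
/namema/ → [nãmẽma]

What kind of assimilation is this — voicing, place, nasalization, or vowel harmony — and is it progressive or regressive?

/a/→[ã] /e/→[ẽ].
Each target copies a feature from the following segment, so the direction is regressive.

nasalization, regressive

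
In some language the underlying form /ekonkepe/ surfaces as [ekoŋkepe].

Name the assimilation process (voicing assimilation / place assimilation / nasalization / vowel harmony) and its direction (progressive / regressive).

place assimilation, regressive

/n/→[ŋ].
Each target copies a feature from the following segment, so the direction is regressive.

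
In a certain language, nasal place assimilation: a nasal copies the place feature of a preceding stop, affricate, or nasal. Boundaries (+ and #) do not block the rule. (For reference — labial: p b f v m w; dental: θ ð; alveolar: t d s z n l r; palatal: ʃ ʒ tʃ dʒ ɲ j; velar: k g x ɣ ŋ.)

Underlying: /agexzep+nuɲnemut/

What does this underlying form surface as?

/n/ after /p/ (labial) → [m]
/n/ after /ɲ/ (palatal) → [ɲ]

[agexzep+muɲɲemut]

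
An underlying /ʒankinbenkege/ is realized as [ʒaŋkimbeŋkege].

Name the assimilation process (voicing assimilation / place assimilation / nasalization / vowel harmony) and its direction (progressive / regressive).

/n/→[ŋ] /n/→[m] /n/→[ŋ].
Each target copies a feature from the following segment, so the direction is regressive.

place assimilation, regressive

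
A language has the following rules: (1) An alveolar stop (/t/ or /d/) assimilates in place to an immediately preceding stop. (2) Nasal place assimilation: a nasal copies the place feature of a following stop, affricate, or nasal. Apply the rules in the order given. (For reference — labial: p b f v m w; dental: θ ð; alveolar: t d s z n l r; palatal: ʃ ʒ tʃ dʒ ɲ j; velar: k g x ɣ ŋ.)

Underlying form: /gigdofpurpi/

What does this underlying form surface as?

Rule 1: /d/ after /g/ (velar) → [g]
After rule 1: giggofpurpi
Rule 2: no segment meets the rule's conditions; no change.

[giggofpurpi]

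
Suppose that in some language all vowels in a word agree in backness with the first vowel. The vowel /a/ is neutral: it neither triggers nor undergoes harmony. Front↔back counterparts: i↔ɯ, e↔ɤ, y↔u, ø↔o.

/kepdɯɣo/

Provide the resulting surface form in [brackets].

[kepdiɣø]

/ɯ/ harmonizes with /e/ ([-back]) → [i]
/o/ harmonizes with /e/ ([-back]) → [ø]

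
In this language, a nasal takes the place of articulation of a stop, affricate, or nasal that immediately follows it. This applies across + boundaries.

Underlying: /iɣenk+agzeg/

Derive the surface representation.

/n/ before /k/ (velar) → [ŋ]

[iɣeŋk+agzeg]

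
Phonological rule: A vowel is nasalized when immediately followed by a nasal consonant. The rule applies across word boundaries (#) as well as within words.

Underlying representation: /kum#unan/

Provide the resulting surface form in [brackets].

/u/ before nasal /m/ → [ũ]
/u/ before nasal /n/ → [ũ]
/a/ before nasal /n/ → [ã]

[kũm#ũnãn]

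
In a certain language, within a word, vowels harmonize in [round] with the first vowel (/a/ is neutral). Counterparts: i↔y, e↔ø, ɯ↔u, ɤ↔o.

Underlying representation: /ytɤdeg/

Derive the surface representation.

[ytodøg]

/ɤ/ harmonizes with /y/ ([+round]) → [o]
/e/ harmonizes with /y/ ([+round]) → [ø]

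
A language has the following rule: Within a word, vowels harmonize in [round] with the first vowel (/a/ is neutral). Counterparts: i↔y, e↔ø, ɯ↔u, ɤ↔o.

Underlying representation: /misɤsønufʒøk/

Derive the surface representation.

[misɤsenɯfʒek]

/ø/ harmonizes with /i/ ([-round]) → [e]
/u/ harmonizes with /i/ ([-round]) → [ɯ]
/ø/ harmonizes with /i/ ([-round]) → [e]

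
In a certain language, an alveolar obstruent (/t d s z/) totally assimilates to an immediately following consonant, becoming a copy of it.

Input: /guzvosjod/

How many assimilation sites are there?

/z/ before /v/ → [v] (total assimilation)
/s/ before /j/ → [j] (total assimilation)
2 segments change.

2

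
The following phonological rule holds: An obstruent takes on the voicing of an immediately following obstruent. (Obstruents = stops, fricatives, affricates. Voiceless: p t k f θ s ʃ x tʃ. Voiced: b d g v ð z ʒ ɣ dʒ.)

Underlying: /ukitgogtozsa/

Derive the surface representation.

[ukidgoktossa]

/t/ before /g/ (voiced) → [d]
/g/ before /t/ (voiceless) → [k]
/z/ before /s/ (voiceless) → [s]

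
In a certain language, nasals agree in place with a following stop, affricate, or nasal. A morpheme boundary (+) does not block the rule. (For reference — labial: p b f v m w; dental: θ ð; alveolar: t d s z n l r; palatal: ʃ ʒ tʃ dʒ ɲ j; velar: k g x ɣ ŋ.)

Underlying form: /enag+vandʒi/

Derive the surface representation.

/n/ before /dʒ/ (palatal) → [ɲ]

[enag+vaɲdʒi]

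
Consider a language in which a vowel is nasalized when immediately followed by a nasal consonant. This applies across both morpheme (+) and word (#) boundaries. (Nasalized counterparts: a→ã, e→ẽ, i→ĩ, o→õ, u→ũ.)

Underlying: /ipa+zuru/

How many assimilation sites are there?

No segment meets the rule's conditions.

0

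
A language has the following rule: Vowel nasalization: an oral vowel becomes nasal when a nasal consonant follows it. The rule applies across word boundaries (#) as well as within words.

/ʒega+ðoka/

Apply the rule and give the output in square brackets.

[ʒega+ðoka]

no segment meets the rule's conditions; no change.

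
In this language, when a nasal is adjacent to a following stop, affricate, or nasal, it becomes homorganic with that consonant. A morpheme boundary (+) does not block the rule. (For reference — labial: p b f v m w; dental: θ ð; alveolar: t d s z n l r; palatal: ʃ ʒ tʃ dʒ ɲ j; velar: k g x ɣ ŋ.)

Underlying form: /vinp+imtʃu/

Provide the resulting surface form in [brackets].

/n/ before /p/ (labial) → [m]
/m/ before /tʃ/ (palatal) → [ɲ]

[vimp+iɲtʃu]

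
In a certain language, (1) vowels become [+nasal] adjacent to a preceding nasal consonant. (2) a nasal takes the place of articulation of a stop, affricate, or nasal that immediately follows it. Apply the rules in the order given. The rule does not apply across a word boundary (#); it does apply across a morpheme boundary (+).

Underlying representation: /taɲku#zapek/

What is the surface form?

Rule 1: no segment meets the rule's conditions; no change.
After rule 1: taɲku#zapek
Rule 2: /ɲ/ before /k/ (velar) → [ŋ]

[taŋku#zapek]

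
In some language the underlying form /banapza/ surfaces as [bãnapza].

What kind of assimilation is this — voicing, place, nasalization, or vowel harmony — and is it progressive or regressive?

/a/→[ã].
Each target copies a feature from the following segment, so the direction is regressive.

nasalization, regressive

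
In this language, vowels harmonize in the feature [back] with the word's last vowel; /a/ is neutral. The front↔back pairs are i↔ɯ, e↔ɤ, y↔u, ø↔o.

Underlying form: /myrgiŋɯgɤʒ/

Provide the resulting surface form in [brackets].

[murgɯŋɯgɤʒ]

/y/ harmonizes with /ɤ/ ([+back]) → [u]
/i/ harmonizes with /ɤ/ ([+back]) → [ɯ]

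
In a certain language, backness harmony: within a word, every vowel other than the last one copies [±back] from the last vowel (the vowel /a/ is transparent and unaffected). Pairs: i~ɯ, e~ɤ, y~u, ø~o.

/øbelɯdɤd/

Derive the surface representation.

[obɤlɯdɤd]

/ø/ harmonizes with /ɤ/ ([+back]) → [o]
/e/ harmonizes with /ɤ/ ([+back]) → [ɤ]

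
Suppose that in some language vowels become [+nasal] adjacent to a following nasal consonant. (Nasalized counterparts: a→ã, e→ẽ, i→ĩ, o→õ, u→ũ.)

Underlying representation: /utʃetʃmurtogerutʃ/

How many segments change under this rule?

0

No segment meets the rule's conditions.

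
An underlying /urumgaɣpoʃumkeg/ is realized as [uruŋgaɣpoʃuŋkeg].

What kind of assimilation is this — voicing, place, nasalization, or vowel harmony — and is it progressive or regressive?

/m/→[ŋ] /m/→[ŋ].
Each target copies a feature from the following segment, so the direction is regressive.

place assimilation, regressive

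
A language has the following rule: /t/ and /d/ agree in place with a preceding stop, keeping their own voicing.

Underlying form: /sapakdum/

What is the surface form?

/d/ after /k/ (velar) → [g]

[sapakgum]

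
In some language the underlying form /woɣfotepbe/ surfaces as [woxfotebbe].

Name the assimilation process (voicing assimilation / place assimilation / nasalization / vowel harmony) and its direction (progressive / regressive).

/ɣ/→[x] /p/→[b].
Each target copies a feature from the following segment, so the direction is regressive.

voicing assimilation, regressive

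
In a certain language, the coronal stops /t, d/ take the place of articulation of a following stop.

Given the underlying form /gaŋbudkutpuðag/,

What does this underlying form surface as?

/d/ before /k/ (velar) → [g]
/t/ before /p/ (labial) → [p]

[gaŋbugkuppuðag]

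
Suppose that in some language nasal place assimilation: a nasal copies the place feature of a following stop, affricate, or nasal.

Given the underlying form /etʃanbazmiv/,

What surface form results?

/n/ before /b/ (labial) → [m]

[etʃambazmiv]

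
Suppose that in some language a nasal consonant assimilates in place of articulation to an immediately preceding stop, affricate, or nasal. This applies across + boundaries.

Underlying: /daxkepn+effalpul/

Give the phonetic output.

/n/ after /p/ (labial) → [m]

[daxkepm+effalpul]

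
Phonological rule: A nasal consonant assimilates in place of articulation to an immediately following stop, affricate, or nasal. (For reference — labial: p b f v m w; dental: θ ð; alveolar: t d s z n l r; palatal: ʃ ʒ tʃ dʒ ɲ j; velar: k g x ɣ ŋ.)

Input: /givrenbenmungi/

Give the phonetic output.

/n/ before /b/ (labial) → [m]
/n/ before /m/ (labial) → [m]
/n/ before /g/ (velar) → [ŋ]

[givrembemmuŋgi]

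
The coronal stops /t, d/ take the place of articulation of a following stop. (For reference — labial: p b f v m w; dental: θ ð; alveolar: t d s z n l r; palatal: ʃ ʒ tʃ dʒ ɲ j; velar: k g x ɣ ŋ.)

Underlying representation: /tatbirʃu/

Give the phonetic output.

[tapbirʃu]

/t/ before /b/ (labial) → [p]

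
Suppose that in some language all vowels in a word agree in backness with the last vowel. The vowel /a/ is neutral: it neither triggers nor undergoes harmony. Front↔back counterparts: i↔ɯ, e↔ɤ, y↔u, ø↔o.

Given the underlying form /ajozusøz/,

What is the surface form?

[ajøzysøz]

/o/ harmonizes with /ø/ ([-back]) → [ø]
/u/ harmonizes with /ø/ ([-back]) → [y]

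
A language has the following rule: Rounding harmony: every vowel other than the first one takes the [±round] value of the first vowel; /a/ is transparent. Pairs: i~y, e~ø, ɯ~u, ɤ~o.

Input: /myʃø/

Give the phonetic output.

no segment meets the rule's conditions; no change.

[myʃø]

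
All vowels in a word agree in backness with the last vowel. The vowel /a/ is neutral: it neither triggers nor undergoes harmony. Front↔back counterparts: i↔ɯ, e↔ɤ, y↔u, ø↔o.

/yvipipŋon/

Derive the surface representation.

/y/ harmonizes with /o/ ([+back]) → [u]
/i/ harmonizes with /o/ ([+back]) → [ɯ]
/i/ harmonizes with /o/ ([+back]) → [ɯ]

[uvɯpɯpŋon]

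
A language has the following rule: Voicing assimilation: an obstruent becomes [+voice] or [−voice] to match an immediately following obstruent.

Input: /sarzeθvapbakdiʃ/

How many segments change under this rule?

/θ/ before /v/ (voiced) → [ð]
/p/ before /b/ (voiced) → [b]
/k/ before /d/ (voiced) → [g]
3 segments change.

3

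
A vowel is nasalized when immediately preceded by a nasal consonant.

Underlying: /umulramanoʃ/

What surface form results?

/u/ after nasal /m/ → [ũ]
/a/ after nasal /m/ → [ã]
/o/ after nasal /n/ → [õ]

[umũlramãnõʃ]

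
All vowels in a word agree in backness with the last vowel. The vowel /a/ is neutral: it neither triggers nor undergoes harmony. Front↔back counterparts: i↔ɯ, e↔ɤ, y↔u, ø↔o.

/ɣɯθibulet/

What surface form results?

[ɣiθibylet]

/ɯ/ harmonizes with /e/ ([-back]) → [i]
/u/ harmonizes with /e/ ([-back]) → [y]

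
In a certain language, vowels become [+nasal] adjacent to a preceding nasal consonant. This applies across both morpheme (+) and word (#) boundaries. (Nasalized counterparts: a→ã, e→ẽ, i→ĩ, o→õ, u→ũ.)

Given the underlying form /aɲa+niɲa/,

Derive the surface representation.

/a/ after nasal /ɲ/ → [ã]
/i/ after nasal /n/ → [ĩ]
/a/ after nasal /ɲ/ → [ã]

[aɲã+nĩɲã]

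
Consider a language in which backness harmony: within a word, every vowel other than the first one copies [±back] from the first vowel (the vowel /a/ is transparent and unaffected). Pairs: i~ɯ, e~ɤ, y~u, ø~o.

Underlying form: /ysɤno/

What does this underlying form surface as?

/ɤ/ harmonizes with /y/ ([-back]) → [e]
/o/ harmonizes with /y/ ([-back]) → [ø]

[ysenø]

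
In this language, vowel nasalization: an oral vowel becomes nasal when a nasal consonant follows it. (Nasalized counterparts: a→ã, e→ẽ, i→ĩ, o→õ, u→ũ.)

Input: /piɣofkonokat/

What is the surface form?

/o/ before nasal /n/ → [õ]

[piɣofkõnokat]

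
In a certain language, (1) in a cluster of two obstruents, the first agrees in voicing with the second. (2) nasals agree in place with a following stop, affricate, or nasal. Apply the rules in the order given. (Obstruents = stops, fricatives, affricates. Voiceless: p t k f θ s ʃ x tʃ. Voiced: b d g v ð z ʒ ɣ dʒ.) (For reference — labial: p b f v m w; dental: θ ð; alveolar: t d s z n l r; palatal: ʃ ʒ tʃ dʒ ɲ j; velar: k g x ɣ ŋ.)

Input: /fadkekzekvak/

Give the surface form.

[fatkegzegvak]

Rule 1: /d/ before /k/ (voiceless) → [t]
Rule 1: /k/ before /z/ (voiced) → [g]
Rule 1: /k/ before /v/ (voiced) → [g]
After rule 1: fatkegzegvak
Rule 2: no segment meets the rule's conditions; no change.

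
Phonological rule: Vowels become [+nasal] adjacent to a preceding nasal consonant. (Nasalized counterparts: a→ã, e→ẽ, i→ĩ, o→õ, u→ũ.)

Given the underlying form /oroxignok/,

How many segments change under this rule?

1

/o/ after nasal /n/ → [õ]
1 segment changes.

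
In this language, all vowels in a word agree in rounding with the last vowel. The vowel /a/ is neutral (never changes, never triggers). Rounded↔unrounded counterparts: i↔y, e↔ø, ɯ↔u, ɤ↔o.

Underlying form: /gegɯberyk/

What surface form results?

/e/ harmonizes with /y/ ([+round]) → [ø]
/ɯ/ harmonizes with /y/ ([+round]) → [u]
/e/ harmonizes with /y/ ([+round]) → [ø]

[gøgubøryk]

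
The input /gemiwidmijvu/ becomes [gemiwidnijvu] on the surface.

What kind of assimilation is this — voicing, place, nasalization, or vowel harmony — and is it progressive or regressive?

/m/→[n].
Each target copies a feature from the preceding segment, so the direction is progressive.

place assimilation, progressive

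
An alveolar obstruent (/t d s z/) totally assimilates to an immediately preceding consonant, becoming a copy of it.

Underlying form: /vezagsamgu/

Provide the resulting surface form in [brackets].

/s/ after /g/ → [g] (total assimilation)

[vezaggamgu]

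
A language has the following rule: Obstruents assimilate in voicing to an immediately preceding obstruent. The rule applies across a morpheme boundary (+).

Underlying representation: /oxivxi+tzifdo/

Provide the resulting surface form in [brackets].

[oxivɣi+tsifto]

/x/ after /v/ (voiced) → [ɣ]
/z/ after /t/ (voiceless) → [s]
/d/ after /f/ (voiceless) → [t]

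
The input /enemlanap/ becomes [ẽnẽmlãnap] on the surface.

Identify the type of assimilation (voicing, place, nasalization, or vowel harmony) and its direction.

/e/→[ẽ] /e/→[ẽ] /a/→[ã].
Each target copies a feature from the following segment, so the direction is regressive.

nasalization, regressive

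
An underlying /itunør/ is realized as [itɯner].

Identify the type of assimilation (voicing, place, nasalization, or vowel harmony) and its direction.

/u/→[ɯ] /ø/→[e].
Vowels agree with the first vowel, so the harmony is progressive.

vowel harmony, progressive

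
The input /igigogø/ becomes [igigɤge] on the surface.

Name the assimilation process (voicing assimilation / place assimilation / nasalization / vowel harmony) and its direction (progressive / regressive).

vowel harmony, progressive

/o/→[ɤ] /ø/→[e].
Vowels agree with the first vowel, so the harmony is progressive.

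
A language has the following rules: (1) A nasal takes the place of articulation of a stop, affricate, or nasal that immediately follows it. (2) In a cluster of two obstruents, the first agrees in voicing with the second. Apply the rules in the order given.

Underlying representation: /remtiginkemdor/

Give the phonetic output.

Rule 1: /m/ before /t/ (alveolar) → [n]
Rule 1: /n/ before /k/ (velar) → [ŋ]
Rule 1: /m/ before /d/ (alveolar) → [n]
After rule 1: rentigiŋkendor
Rule 2: no segment meets the rule's conditions; no change.

[rentigiŋkendor]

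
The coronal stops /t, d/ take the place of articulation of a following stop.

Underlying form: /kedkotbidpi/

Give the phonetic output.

[kegkopbibpi]

/d/ before /k/ (velar) → [g]
/t/ before /b/ (labial) → [p]
/d/ before /p/ (labial) → [b]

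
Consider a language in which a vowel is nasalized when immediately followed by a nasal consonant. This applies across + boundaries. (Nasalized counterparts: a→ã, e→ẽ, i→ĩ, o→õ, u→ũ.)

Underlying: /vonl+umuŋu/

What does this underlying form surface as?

/o/ before nasal /n/ → [õ]
/u/ before nasal /m/ → [ũ]
/u/ before nasal /ŋ/ → [ũ]

[võnl+ũmũŋu]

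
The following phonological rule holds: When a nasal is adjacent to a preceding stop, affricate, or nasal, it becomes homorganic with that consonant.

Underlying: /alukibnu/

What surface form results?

/n/ after /b/ (labial) → [m]

[alukibmu]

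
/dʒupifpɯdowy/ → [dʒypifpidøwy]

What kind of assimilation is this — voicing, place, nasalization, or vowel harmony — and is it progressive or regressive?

/u/→[y] /ɯ/→[i] /o/→[ø].
Vowels agree with the last vowel, so the harmony is regressive.

vowel harmony, regressive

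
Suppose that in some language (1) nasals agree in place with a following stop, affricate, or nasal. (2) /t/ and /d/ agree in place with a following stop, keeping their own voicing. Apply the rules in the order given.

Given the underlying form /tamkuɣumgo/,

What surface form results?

[taŋkuɣuŋgo]

Rule 1: /m/ before /k/ (velar) → [ŋ]
Rule 1: /m/ before /g/ (velar) → [ŋ]
After rule 1: taŋkuɣuŋgo
Rule 2: no segment meets the rule's conditions; no change.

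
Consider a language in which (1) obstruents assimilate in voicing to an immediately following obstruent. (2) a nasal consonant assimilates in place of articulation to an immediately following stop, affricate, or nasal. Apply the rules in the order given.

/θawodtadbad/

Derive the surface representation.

Rule 1: /d/ before /t/ (voiceless) → [t]
After rule 1: θawottadbad
Rule 2: no segment meets the rule's conditions; no change.

[θawottadbad]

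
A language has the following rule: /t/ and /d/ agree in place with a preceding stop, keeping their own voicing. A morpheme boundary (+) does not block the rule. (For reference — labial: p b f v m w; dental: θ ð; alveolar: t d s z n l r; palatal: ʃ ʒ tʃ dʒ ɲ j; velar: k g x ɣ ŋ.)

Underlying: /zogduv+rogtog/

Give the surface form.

/d/ after /g/ (velar) → [g]
/t/ after /g/ (velar) → [k]

[zogguv+rogkog]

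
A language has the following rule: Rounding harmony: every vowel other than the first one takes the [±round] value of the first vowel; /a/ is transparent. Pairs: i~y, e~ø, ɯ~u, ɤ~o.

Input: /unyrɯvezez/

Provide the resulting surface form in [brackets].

/ɯ/ harmonizes with /u/ ([+round]) → [u]
/e/ harmonizes with /u/ ([+round]) → [ø]
/e/ harmonizes with /u/ ([+round]) → [ø]

[unyruvøzøz]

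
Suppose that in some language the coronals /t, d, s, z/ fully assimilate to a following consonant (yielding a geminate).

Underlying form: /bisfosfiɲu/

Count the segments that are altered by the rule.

2

/s/ before /f/ → [f] (total assimilation)
/s/ before /f/ → [f] (total assimilation)
2 segments change.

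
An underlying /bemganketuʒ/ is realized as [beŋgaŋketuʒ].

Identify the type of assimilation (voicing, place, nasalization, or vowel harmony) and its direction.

place assimilation, regressive

/m/→[ŋ] /n/→[ŋ].
Each target copies a feature from the following segment, so the direction is regressive.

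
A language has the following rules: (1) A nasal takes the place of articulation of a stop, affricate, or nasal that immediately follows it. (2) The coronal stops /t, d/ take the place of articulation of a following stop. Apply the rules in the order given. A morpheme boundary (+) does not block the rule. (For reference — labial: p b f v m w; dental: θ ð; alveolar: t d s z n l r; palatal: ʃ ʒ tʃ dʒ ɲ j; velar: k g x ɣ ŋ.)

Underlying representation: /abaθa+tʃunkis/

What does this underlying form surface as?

[abaθa+tʃuŋkis]

Rule 1: /n/ before /k/ (velar) → [ŋ]
After rule 1: abaθa+tʃuŋkis
Rule 2: no segment meets the rule's conditions; no change.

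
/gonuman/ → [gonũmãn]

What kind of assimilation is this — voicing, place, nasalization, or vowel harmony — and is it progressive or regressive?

/u/→[ũ] /a/→[ã].
Each target copies a feature from the preceding segment, so the direction is progressive.

nasalization, progressive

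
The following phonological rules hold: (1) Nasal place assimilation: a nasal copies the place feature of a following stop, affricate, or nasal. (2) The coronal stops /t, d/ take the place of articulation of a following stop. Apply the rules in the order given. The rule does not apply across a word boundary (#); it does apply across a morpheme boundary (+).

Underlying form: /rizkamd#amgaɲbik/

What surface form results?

Rule 1: /m/ before /d/ (alveolar) → [n]
Rule 1: /m/ before /g/ (velar) → [ŋ]
Rule 1: /ɲ/ before /b/ (labial) → [m]
After rule 1: rizkand#aŋgambik
Rule 2: no segment meets the rule's conditions; no change.

[rizkand#aŋgambik]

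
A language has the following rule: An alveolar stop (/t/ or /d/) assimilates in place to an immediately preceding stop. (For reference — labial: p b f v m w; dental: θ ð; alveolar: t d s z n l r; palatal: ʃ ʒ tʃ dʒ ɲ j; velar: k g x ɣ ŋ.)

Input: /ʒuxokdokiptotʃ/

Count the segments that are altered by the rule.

/d/ after /k/ (velar) → [g]
/t/ after /p/ (labial) → [p]
2 segments change.

2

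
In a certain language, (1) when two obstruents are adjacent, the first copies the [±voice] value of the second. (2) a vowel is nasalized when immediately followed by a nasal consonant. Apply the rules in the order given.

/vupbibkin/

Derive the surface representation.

Rule 1: /p/ before /b/ (voiced) → [b]
Rule 1: /b/ before /k/ (voiceless) → [p]
After rule 1: vubbipkin
Rule 2: /i/ before nasal /n/ → [ĩ]

[vubbipkĩn]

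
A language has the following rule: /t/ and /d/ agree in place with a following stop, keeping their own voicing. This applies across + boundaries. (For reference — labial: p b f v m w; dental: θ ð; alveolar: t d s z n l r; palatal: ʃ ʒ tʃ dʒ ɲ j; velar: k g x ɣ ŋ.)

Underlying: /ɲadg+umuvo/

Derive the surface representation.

[ɲagg+umuvo]

/d/ before /g/ (velar) → [g]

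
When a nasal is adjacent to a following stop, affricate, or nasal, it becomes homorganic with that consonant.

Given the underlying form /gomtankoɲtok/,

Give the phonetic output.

/m/ before /t/ (alveolar) → [n]
/n/ before /k/ (velar) → [ŋ]
/ɲ/ before /t/ (alveolar) → [n]

[gontaŋkontok]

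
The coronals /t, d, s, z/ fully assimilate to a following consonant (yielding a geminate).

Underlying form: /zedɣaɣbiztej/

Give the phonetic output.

/d/ before /ɣ/ → [ɣ] (total assimilation)
/z/ before /t/ → [t] (total assimilation)

[zeɣɣaɣbittej]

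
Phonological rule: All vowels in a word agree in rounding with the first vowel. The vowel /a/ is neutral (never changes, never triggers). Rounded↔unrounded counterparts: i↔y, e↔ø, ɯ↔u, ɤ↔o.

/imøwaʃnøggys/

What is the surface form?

/ø/ harmonizes with /i/ ([-round]) → [e]
/ø/ harmonizes with /i/ ([-round]) → [e]
/y/ harmonizes with /i/ ([-round]) → [i]

[imewaʃneggis]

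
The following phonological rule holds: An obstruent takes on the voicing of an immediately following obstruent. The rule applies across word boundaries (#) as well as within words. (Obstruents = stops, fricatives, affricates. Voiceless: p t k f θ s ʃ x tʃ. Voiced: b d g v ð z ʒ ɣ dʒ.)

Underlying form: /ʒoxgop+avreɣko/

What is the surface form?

/x/ before /g/ (voiced) → [ɣ]
/ɣ/ before /k/ (voiceless) → [x]

[ʒoɣgop+avrexko]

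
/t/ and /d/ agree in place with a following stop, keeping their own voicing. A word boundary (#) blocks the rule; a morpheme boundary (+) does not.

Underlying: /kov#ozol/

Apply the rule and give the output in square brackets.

[kov#ozol]

no segment meets the rule's conditions; no change.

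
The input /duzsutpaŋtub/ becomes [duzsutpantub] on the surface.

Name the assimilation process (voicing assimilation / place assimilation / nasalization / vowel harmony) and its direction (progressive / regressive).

/ŋ/→[n].
Each target copies a feature from the following segment, so the direction is regressive.

place assimilation, regressive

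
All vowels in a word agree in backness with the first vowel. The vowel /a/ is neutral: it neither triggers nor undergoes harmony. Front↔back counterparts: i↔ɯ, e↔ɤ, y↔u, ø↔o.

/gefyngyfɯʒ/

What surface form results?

/ɯ/ harmonizes with /e/ ([-back]) → [i]

[gefyngyfiʒ]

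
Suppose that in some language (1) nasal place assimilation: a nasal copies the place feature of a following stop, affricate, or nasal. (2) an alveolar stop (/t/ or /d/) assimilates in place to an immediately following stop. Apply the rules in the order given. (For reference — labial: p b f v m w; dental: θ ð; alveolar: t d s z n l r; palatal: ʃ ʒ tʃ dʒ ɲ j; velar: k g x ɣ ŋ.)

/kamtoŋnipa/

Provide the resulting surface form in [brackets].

[kantonnipa]

Rule 1: /m/ before /t/ (alveolar) → [n]
Rule 1: /ŋ/ before /n/ (alveolar) → [n]
After rule 1: kantonnipa
Rule 2: no segment meets the rule's conditions; no change.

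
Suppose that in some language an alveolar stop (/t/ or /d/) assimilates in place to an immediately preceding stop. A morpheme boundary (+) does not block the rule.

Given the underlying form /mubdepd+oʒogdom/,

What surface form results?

[mubbepb+oʒoggom]

/d/ after /b/ (labial) → [b]
/d/ after /p/ (labial) → [b]
/d/ after /g/ (velar) → [g]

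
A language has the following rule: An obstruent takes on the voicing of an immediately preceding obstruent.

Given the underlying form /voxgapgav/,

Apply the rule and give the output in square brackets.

[voxkapkav]

/g/ after /x/ (voiceless) → [k]
/g/ after /p/ (voiceless) → [k]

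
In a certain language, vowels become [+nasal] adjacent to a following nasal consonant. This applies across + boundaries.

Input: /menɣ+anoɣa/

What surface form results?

[mẽnɣ+ãnoɣa]

/e/ before nasal /n/ → [ẽ]
/a/ before nasal /n/ → [ã]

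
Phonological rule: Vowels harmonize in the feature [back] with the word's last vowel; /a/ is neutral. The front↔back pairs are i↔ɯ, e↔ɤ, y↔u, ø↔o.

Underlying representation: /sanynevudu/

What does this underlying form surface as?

[sanunɤvudu]

/y/ harmonizes with /u/ ([+back]) → [u]
/e/ harmonizes with /u/ ([+back]) → [ɤ]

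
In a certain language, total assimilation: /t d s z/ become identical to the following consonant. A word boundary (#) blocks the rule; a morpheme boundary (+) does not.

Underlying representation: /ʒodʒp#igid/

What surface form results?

no segment meets the rule's conditions; no change.

[ʒodʒp#igid]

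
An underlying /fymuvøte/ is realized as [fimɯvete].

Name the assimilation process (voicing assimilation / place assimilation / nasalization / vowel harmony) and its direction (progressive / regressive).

vowel harmony, regressive

/y/→[i] /u/→[ɯ] /ø/→[e].
Vowels agree with the last vowel, so the harmony is regressive.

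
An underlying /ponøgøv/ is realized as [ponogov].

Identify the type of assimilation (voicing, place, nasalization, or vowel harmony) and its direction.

/ø/→[o] /ø/→[o].
Vowels agree with the first vowel, so the harmony is progressive.

vowel harmony, progressive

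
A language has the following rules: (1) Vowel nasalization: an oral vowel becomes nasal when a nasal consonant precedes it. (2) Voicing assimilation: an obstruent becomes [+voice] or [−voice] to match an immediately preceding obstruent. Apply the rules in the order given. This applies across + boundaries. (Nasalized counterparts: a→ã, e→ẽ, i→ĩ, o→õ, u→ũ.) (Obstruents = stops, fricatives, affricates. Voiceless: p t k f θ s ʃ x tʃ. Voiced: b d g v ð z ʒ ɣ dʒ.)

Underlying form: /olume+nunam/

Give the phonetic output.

[olumẽ+nũnãm]

Rule 1: /e/ after nasal /m/ → [ẽ]
Rule 1: /u/ after nasal /n/ → [ũ]
Rule 1: /a/ after nasal /n/ → [ã]
After rule 1: olumẽ+nũnãm
Rule 2: no segment meets the rule's conditions; no change.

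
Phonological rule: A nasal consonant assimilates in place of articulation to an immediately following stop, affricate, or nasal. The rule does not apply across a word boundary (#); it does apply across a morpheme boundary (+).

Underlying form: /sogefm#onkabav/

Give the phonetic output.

[sogefm#oŋkabav]

/n/ before /k/ (velar) → [ŋ]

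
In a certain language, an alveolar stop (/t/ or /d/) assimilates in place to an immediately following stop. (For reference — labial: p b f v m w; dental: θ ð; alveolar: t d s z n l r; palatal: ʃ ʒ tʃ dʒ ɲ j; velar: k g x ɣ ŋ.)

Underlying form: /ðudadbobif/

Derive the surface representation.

[ðudabbobif]

/d/ before /b/ (labial) → [b]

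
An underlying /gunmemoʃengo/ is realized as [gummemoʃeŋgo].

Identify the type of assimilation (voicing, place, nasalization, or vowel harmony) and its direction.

place assimilation, regressive

/n/→[m] /n/→[ŋ].
Each target copies a feature from the following segment, so the direction is regressive.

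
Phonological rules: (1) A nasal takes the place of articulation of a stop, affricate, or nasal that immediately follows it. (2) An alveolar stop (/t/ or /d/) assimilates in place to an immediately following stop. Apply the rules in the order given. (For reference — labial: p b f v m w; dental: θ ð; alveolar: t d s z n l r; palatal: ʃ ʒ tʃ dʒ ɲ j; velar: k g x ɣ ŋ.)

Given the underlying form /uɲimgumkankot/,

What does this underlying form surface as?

Rule 1: /m/ before /g/ (velar) → [ŋ]
Rule 1: /m/ before /k/ (velar) → [ŋ]
Rule 1: /n/ before /k/ (velar) → [ŋ]
After rule 1: uɲiŋguŋkaŋkot
Rule 2: no segment meets the rule's conditions; no change.

[uɲiŋguŋkaŋkot]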